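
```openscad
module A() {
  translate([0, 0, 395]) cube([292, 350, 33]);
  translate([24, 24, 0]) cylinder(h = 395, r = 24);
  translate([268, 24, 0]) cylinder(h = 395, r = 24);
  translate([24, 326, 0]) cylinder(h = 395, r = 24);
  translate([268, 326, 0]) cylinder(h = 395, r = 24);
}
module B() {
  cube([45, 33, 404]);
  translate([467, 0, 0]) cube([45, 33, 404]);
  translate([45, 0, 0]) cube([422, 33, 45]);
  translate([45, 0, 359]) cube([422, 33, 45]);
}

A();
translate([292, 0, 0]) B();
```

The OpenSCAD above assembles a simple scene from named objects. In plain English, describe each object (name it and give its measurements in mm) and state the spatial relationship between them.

A is a simple wooden stool: a rectangular seat 292 mm (x) by 350 mm (y), 33 mm thick, top face at z = 428 mm, on four round legs, each 48 mm in diameter. The legs rest on z = 0, each leg's axis is inset half a diameter from the nearest pair of seat edges (so the leg's bounding box is flush with the corner).

B is a picture frame with a 422×314 mm rectangular opening (x by z) and a uniform 45 mm border on every side. Frame depth is 33 mm along y. It is built from two vertical stiles running the full outside height and two horizontal rails spanning the gap between the stiles.

The picture frame is against the stool's +x side, with their −y faces flush.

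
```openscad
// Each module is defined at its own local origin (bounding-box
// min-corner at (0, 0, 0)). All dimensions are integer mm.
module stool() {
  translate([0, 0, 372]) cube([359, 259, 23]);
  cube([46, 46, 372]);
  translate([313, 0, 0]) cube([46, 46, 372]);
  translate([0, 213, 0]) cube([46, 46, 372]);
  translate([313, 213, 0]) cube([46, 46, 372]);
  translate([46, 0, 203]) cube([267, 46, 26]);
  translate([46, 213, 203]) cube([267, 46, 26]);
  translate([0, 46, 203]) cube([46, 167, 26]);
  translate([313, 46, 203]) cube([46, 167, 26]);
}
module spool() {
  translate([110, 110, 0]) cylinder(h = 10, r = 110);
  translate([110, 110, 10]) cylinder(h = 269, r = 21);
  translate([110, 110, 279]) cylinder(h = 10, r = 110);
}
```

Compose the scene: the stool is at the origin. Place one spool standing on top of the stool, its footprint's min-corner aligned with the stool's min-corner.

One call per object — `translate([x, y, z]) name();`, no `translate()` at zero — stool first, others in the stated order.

stool();
translate([0, 0, 395]) spool();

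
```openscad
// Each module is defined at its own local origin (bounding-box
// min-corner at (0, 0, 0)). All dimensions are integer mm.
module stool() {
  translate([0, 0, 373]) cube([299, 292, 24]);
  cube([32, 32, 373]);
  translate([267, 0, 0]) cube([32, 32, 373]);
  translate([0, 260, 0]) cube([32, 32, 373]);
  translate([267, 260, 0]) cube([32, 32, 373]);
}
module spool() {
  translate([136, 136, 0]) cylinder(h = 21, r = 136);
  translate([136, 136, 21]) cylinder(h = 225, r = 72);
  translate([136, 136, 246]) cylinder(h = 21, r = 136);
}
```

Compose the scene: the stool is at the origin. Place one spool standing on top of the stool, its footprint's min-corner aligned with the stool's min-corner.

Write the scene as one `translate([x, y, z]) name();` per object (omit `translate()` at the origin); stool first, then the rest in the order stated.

stool();
translate([0, 0, 397]) spool();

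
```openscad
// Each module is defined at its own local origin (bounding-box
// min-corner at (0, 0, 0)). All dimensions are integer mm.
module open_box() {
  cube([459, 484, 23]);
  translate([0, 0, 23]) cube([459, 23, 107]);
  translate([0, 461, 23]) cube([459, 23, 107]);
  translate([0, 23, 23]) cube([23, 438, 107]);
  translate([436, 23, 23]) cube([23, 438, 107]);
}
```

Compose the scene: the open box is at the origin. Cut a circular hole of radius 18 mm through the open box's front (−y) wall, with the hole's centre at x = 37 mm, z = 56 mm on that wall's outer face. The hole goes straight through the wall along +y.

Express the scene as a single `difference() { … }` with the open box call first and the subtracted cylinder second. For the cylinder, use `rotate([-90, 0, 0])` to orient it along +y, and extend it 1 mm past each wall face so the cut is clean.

difference() {
  open_box();
  translate([37, -1, 56]) rotate([-90, 0, 0]) cylinder(h = 25, r = 18);
}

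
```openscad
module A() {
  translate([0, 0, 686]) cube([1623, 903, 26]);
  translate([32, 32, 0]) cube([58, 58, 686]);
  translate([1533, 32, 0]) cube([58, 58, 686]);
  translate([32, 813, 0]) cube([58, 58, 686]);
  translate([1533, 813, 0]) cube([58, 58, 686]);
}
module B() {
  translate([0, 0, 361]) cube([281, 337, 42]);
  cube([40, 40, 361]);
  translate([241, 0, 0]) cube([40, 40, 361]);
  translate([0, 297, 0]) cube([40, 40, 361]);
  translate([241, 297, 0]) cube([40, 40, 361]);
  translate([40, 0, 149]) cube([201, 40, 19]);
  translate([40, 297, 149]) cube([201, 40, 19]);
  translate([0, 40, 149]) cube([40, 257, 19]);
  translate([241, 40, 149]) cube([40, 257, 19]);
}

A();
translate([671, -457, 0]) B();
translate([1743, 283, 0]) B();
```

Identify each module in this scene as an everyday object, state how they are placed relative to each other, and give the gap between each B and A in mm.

Each stool's nearest face is 120 mm from the table's bounding box.

A is a table. B is a stool. Two stools sit around the table at the −y, +x sides. The gap between each stool and the table is 120 mm.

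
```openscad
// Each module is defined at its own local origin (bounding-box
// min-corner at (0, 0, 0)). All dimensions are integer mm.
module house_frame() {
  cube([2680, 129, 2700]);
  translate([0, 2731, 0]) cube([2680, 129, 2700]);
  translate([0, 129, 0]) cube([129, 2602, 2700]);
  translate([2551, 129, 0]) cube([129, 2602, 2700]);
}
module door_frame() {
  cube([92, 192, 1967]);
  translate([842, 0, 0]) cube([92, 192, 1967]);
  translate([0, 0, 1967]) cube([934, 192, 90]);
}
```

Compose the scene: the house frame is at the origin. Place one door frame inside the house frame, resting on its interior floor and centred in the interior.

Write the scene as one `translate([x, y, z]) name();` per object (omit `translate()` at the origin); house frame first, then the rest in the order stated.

house_frame();
translate([873, 1334, 0]) door_frame();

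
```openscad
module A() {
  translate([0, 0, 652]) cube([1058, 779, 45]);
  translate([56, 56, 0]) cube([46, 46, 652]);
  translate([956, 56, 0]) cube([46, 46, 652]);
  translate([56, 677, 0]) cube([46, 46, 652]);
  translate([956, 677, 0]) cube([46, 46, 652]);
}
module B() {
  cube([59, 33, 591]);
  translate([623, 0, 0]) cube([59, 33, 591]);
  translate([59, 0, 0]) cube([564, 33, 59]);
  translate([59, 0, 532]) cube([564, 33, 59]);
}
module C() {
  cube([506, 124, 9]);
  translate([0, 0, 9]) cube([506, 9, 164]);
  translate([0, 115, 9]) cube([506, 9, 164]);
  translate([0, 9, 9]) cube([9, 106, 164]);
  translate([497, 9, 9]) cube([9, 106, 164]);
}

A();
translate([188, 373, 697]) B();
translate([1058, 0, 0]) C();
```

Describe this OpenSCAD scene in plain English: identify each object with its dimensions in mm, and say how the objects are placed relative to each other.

A is a rectangular dining table. The top is 1058×779×45 mm with its upper surface at z = 697 mm. It stands on four 46×46 mm square legs, each inset 56 mm from the nearest pair of top edges, running from the floor to the underside of the top.

B is a picture frame with a 564×473 mm rectangular opening (x by z) and a uniform 59 mm border on every side. Frame depth is 33 mm along y. It is built from two vertical stiles running the full outside height and two horizontal rails spanning the gap between the stiles.

C is an open storage box with external size 506×124×173 mm and wall thickness 9 mm (the base is also 9 mm thick). The base covers the whole footprint; the four walls stand on the base, with the y-facing walls full-width and the x-facing walls fitting between their inner faces.

The picture frame is on top of the table, centred. The open box is against the table's +x side, with their −y faces flush.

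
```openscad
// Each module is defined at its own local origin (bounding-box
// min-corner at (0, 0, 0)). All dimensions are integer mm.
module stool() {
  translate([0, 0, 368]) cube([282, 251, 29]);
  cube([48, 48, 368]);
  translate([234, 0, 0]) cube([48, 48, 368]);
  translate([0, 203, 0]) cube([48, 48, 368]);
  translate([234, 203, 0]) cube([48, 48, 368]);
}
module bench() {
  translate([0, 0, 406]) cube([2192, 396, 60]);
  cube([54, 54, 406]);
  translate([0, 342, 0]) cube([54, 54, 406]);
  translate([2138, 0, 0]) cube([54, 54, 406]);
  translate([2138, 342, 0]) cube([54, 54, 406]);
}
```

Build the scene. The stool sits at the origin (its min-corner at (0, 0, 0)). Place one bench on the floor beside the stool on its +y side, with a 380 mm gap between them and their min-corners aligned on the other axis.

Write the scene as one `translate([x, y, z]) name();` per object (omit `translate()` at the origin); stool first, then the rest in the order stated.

stool();
translate([0, 631, 0]) bench();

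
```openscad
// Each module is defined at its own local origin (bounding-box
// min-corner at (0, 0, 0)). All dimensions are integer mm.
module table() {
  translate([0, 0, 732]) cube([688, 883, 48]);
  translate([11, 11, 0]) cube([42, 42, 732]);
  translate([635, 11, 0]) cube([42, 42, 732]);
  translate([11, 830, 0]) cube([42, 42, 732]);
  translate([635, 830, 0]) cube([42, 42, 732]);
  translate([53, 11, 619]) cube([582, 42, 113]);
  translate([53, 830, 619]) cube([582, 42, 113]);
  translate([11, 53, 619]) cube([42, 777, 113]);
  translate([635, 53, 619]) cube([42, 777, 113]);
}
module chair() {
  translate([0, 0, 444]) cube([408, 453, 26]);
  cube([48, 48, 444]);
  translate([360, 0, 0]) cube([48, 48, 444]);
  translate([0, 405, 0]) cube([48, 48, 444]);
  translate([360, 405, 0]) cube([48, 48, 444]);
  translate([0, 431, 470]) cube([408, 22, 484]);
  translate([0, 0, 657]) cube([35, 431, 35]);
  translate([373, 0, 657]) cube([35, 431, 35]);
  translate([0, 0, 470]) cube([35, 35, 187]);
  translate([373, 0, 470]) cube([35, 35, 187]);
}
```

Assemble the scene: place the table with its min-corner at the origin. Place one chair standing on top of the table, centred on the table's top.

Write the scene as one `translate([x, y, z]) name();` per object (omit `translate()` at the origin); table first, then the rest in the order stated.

table();
translate([140, 215, 780]) chair();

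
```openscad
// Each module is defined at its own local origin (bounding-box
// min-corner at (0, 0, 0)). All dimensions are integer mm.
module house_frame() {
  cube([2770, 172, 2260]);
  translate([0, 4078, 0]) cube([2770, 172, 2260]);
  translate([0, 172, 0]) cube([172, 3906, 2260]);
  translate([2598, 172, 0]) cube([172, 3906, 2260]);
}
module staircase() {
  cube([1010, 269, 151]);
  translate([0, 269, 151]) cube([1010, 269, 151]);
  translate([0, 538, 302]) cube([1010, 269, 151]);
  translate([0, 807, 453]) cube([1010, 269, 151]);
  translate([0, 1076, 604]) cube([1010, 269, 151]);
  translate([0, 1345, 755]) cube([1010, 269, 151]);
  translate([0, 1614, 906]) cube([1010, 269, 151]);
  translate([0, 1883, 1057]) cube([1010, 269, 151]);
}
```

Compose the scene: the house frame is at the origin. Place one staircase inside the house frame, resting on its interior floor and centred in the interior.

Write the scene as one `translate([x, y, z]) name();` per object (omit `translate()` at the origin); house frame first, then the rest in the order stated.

house_frame();
translate([880, 1049, 0]) staircase();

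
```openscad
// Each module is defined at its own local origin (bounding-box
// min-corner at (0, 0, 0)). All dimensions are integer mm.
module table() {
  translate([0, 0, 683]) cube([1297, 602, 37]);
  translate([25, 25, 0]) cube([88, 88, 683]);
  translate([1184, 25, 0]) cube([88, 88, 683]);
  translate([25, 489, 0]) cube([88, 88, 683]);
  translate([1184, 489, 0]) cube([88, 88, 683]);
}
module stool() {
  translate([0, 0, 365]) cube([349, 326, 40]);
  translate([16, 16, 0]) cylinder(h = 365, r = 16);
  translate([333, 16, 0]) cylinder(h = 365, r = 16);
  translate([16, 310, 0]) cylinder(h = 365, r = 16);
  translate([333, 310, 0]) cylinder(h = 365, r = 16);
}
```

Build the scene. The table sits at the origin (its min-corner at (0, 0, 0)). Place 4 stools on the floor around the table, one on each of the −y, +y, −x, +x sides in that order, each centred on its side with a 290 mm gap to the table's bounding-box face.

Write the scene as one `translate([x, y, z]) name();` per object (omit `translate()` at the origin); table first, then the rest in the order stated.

table();
translate([474, -616, 0]) stool();
translate([474, 892, 0]) stool();
translate([-639, 138, 0]) stool();
translate([1587, 138, 0]) stool();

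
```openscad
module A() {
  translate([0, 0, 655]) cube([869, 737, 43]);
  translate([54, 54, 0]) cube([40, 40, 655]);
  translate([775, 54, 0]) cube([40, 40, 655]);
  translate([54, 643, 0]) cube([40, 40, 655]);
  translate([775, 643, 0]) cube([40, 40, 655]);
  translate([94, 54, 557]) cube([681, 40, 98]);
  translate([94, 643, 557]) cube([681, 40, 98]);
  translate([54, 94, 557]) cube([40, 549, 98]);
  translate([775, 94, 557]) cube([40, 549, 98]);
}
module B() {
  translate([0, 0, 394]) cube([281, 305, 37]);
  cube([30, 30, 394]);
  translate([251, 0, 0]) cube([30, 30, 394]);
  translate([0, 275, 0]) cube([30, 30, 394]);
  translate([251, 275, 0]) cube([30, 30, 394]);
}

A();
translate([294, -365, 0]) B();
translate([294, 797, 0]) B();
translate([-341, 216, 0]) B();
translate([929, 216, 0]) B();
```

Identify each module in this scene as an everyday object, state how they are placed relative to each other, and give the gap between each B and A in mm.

A is a table. B is a stool. Four stools sit around the table at the −y, +y, −x, +x sides. The gap between each stool and the table is 60 mm.

Each stool's nearest face is 60 mm from the table's bounding box.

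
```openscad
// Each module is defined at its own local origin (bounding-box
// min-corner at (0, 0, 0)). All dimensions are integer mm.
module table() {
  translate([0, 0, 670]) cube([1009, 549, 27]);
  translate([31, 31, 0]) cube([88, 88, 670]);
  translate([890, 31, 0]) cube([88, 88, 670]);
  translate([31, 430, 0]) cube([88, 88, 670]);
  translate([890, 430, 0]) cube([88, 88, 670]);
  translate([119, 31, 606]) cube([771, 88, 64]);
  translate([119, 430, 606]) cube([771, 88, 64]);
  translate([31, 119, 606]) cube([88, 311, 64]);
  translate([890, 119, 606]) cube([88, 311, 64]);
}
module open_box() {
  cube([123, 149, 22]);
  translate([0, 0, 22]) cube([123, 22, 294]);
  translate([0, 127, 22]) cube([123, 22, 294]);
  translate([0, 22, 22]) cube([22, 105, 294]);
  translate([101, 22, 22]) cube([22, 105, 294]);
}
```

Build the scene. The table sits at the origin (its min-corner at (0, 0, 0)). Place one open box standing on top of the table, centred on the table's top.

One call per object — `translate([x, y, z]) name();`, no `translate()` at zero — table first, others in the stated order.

table();
translate([443, 200, 697]) open_box();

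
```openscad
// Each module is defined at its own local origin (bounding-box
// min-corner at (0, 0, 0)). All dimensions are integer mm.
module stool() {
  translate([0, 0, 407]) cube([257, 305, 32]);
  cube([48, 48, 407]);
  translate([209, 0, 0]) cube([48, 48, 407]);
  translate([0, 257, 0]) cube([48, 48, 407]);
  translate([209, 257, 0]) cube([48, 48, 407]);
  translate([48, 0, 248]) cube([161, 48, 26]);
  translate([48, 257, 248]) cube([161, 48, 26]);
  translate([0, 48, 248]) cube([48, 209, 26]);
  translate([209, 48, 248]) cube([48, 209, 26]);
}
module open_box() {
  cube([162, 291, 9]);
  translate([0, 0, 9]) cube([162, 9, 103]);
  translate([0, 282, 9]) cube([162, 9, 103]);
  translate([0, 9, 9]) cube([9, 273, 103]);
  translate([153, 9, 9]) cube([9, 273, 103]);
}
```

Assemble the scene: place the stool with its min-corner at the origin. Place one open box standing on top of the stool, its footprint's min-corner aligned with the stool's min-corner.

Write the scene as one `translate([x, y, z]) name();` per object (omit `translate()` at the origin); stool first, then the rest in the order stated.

stool();
translate([0, 0, 439]) open_box();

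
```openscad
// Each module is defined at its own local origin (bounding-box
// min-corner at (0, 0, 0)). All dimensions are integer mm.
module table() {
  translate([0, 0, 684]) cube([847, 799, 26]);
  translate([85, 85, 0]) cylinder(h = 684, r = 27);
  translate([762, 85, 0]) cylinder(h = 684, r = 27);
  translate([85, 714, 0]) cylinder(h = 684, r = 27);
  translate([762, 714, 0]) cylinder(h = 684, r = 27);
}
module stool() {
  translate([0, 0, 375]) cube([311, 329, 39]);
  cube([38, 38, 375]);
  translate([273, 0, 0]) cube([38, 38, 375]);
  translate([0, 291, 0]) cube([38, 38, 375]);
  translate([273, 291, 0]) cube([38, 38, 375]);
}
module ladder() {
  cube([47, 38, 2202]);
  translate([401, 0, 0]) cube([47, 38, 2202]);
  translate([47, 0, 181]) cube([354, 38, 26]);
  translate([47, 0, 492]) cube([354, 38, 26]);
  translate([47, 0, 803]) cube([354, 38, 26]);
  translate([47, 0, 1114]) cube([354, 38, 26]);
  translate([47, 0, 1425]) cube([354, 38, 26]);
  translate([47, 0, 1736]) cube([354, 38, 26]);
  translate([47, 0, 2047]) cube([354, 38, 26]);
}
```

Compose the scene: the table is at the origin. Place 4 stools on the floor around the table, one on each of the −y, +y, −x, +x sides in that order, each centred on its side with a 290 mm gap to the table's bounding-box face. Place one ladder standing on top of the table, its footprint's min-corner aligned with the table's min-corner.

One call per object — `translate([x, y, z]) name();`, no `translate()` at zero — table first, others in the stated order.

table();
translate([268, -619, 0]) stool();
translate([268, 1089, 0]) stool();
translate([-601, 235, 0]) stool();
translate([1137, 235, 0]) stool();
translate([0, 0, 710]) ladder();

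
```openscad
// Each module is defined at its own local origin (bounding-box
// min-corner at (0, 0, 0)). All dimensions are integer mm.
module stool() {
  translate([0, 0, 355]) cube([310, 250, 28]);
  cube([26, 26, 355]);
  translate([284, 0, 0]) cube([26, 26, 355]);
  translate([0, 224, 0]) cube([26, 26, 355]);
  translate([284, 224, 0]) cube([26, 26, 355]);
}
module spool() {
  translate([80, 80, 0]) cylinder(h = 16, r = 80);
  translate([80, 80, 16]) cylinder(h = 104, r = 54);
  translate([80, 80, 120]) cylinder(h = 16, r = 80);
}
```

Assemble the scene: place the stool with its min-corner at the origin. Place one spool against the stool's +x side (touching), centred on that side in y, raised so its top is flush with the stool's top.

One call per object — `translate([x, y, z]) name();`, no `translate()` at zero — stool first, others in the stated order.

stool();
translate([310, 45, 247]) spool();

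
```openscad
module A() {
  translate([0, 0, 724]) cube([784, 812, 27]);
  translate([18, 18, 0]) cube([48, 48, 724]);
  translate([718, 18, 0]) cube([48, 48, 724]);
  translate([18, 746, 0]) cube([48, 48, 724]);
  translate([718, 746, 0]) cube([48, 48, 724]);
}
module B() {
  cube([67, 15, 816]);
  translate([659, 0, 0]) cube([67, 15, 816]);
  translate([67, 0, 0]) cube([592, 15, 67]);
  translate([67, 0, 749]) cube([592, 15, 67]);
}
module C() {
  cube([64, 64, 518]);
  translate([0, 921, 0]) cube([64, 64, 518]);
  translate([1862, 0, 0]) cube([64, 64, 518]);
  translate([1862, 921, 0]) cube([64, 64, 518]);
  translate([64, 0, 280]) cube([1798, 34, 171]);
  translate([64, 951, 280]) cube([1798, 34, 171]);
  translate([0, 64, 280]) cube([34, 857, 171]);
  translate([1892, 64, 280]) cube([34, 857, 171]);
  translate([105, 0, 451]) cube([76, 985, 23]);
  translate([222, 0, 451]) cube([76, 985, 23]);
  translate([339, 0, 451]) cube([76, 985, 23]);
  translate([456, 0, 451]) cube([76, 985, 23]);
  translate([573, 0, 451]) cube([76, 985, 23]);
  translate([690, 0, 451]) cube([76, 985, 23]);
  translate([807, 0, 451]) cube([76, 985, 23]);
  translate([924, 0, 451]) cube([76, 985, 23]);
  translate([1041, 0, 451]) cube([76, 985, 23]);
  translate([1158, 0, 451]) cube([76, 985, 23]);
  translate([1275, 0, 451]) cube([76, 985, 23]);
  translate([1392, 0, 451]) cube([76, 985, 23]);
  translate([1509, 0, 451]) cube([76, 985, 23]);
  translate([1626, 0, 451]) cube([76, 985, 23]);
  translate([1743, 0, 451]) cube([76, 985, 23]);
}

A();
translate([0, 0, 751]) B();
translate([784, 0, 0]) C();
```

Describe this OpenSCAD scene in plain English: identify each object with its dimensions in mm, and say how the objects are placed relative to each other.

A is a table with a 784×812 mm rectangular top, 27 mm thick, top surface at z = 751 mm, supported by four 48×48 mm square legs, each inset 18 mm from the nearest pair of top edges, running from the floor.

B is a rectangular picture frame lying in the x–z plane (depth along y). The opening is 592 mm wide (x) by 682 mm tall (z), surrounded by a border 67 mm wide on all four sides. The frame is 15 mm deep and is made of two full-height vertical stiles with two horizontal rails fitted between them.

C is a bed frame 1926 mm long (x) by 985 mm wide (y). Four 64×64 mm corner posts, 518 mm tall, at the corners of the footprint. Four rails of 34 mm thickness and 171 mm height run between adjacent posts with their undersides at z = 280 mm, their outer faces flush with the outside of the frame (the two x-running rails run between the posts' inner faces; the two y-running rails run between the posts' inner faces). 15 slats, each 76 mm wide (x) and 23 mm thick, lie across the top of the two x-running rails, running the full 985 mm width of the frame in y; the slats are evenly spaced along x between the inner faces of the end posts with equal gaps (rounded down to the nearest mm) at the −x end and between each pair — any rounding remainder accumulates at the +x end.

The picture frame is on top of the table. The bed frame is against the table's +x side, with their −y faces flush.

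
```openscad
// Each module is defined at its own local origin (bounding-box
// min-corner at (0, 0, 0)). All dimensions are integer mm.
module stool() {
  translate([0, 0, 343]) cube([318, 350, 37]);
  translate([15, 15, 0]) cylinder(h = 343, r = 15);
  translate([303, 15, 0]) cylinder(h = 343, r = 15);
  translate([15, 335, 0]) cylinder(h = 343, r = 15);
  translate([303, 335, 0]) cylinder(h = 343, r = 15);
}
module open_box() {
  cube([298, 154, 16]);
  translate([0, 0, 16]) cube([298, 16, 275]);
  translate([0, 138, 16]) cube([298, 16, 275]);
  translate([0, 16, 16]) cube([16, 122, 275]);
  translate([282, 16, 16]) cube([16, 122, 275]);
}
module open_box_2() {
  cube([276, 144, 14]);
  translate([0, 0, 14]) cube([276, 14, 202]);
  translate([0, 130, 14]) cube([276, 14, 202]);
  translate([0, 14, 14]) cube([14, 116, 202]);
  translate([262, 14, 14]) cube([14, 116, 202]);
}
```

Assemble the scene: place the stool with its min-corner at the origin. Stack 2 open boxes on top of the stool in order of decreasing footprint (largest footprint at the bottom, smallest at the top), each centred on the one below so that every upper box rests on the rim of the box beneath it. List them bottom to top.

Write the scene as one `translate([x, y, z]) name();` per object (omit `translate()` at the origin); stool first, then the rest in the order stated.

stool();
translate([10, 98, 380]) open_box();
translate([21, 103, 671]) open_box_2();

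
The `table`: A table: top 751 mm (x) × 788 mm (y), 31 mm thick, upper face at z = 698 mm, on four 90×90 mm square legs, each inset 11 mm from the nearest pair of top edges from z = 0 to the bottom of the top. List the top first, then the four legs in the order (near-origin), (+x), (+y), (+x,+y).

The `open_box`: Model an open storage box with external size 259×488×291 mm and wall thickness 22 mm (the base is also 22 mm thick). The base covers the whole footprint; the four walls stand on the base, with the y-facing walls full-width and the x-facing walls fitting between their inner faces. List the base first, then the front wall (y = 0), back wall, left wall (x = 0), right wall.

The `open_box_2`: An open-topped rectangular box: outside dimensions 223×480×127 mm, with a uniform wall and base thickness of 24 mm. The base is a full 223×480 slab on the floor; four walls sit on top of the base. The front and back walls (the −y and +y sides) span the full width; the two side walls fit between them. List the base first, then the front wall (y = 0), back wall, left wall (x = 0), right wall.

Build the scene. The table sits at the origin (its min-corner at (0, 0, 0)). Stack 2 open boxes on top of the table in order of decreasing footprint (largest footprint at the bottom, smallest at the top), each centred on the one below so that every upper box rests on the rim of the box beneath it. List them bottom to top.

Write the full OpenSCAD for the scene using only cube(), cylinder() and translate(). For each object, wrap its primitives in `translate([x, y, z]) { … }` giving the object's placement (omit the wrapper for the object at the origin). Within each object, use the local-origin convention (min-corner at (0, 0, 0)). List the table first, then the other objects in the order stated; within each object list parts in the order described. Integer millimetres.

translate([0, 0, 667]) cube([751, 788, 31]);
translate([11, 11, 0]) cube([90, 90, 667]);
translate([650, 11, 0]) cube([90, 90, 667]);
translate([11, 687, 0]) cube([90, 90, 667]);
translate([650, 687, 0]) cube([90, 90, 667]);
translate([246, 150, 698]) {
  cube([259, 488, 22]);
  translate([0, 0, 22]) cube([259, 22, 269]);
  translate([0, 466, 22]) cube([259, 22, 269]);
  translate([0, 22, 22]) cube([22, 444, 269]);
  translate([237, 22, 22]) cube([22, 444, 269]);
}
translate([264, 154, 989]) {
  cube([223, 480, 24]);
  translate([0, 0, 24]) cube([223, 24, 103]);
  translate([0, 456, 24]) cube([223, 24, 103]);
  translate([0, 24, 24]) cube([24, 432, 103]);
  translate([199, 24, 24]) cube([24, 432, 103]);
}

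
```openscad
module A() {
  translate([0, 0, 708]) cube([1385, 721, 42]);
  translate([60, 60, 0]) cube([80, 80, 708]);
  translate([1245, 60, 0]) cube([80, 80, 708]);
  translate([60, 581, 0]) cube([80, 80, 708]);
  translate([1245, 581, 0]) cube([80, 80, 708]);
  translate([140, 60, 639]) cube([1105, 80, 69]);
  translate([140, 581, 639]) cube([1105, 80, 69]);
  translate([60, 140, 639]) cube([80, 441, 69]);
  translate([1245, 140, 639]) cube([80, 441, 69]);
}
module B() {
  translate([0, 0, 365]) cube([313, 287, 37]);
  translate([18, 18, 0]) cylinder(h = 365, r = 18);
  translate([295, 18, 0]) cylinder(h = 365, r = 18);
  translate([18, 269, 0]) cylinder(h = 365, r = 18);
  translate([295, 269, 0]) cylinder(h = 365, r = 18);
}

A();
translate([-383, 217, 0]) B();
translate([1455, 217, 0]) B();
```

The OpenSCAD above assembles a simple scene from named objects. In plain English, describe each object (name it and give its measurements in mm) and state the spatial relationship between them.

A is a rectangular dining table. The top is 1385×721×42 mm with its upper surface at z = 750 mm. It stands on four 80×80 mm square legs, each inset 60 mm from the nearest pair of top edges, running from the floor to the underside of the top. Four apron rails, 80 mm thick and 69 mm tall, run between adjacent legs with their top edges flush with the underside of the top and their outer faces flush with the legs' outer faces.

B is a four-legged stool. The seat is a 313×287×37 mm slab whose top surface is at z = 402 mm; four round legs, each 36 mm in diameter, run from the floor (z = 0) to the underside of the seat, each leg's axis is inset half a diameter from the nearest pair of seat edges (so the leg's bounding box is flush with the corner).

Two stools sit around the table at the −x, +x sides.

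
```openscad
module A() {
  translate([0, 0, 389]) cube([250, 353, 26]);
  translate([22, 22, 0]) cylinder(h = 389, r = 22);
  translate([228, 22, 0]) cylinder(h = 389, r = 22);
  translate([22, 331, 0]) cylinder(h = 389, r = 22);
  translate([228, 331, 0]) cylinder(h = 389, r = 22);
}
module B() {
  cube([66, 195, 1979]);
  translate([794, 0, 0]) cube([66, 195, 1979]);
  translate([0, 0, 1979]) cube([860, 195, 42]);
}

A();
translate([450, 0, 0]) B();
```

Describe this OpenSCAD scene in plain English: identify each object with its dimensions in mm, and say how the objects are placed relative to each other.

A is a four-legged stool. The seat is 250×353 mm, 26 mm thick, top at z = 415 mm. It stands on four round legs, each 44 mm in diameter, from z = 0 to the seat underside, each leg's axis is inset half a diameter from the nearest pair of seat edges (so the leg's bounding box is flush with the corner).

B is a rectangular door frame: two vertical jambs of 66×195 mm section, 1979 mm tall, with a clear opening 728 mm wide between their inner faces. A header 42 mm tall and 195 mm deep lies on top of the jambs and spans the full outside width.

The door frame is on the floor beside the stool on its +x side.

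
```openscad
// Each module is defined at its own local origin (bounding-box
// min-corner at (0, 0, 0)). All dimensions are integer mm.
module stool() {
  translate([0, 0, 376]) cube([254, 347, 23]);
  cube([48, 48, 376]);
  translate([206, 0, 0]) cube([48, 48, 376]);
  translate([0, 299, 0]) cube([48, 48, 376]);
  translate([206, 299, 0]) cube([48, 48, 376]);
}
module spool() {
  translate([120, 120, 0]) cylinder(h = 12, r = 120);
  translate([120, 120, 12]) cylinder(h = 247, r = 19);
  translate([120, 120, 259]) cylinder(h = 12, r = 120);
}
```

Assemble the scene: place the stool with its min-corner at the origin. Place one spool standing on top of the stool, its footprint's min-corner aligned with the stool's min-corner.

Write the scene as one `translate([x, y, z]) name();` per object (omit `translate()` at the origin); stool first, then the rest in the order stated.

stool();
translate([0, 0, 399]) spool();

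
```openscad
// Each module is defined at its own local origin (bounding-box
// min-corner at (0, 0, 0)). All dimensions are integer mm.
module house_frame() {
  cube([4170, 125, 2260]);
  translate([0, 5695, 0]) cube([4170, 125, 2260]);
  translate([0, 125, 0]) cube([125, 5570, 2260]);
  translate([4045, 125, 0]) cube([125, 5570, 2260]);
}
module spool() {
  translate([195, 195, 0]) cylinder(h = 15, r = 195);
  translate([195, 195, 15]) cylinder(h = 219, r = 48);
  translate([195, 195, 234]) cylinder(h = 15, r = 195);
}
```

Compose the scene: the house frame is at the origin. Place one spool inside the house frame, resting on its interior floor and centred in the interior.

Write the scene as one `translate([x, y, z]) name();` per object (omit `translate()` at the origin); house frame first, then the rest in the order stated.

house_frame();
translate([1890, 2715, 0]) spool();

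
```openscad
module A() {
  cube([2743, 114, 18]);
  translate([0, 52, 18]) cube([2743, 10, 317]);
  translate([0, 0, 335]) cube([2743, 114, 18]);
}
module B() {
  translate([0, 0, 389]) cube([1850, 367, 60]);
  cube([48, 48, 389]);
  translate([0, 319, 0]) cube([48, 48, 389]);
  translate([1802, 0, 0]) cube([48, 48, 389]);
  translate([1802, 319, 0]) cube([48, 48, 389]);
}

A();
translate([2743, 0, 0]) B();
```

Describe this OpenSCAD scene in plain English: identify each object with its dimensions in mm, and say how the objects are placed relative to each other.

A is an I-beam lying along x, 2743 mm long. Overall section height 353 mm. Two flanges 114 mm wide (y) and 18 mm thick, one on the floor and one at the top; a web 10 mm thick runs between them, centred on the flange width.

B is a long wooden bench with a 1850 mm (x) × 367 mm (y) seat, 60 mm thick, its top surface 449 mm above the floor. Four 48 mm square legs at the seat corners, flush with the edges, run from z = 0 to the seat underside.

The bench is against the I-beam's +x side, with their −y faces flush.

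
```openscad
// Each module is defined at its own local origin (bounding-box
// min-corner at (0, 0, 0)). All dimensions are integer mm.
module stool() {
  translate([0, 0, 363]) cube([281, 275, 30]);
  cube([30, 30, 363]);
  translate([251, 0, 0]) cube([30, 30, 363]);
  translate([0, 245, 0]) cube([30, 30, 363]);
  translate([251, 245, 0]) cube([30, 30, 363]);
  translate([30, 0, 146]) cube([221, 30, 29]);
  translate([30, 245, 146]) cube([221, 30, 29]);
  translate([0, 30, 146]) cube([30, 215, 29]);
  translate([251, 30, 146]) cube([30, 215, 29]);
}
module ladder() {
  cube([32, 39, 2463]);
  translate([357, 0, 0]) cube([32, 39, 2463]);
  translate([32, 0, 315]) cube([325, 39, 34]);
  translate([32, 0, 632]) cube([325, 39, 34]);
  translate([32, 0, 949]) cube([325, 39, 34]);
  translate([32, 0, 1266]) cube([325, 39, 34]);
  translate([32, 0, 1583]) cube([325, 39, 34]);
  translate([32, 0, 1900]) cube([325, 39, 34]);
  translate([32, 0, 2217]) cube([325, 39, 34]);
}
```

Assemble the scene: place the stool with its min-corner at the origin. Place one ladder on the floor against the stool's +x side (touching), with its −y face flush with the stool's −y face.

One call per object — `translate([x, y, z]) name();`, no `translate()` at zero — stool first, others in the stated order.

stool();
translate([281, 0, 0]) ladder();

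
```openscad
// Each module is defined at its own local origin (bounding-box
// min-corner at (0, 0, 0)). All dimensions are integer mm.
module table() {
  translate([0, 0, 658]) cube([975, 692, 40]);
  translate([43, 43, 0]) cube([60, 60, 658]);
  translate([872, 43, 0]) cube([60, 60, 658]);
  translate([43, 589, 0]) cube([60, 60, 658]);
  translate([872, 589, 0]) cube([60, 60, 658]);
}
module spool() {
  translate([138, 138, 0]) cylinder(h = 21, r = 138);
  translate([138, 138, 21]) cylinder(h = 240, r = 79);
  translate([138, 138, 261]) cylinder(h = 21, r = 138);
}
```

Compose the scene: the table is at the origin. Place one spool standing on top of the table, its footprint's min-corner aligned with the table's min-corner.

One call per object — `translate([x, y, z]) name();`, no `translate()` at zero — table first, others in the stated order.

table();
translate([0, 0, 698]) spool();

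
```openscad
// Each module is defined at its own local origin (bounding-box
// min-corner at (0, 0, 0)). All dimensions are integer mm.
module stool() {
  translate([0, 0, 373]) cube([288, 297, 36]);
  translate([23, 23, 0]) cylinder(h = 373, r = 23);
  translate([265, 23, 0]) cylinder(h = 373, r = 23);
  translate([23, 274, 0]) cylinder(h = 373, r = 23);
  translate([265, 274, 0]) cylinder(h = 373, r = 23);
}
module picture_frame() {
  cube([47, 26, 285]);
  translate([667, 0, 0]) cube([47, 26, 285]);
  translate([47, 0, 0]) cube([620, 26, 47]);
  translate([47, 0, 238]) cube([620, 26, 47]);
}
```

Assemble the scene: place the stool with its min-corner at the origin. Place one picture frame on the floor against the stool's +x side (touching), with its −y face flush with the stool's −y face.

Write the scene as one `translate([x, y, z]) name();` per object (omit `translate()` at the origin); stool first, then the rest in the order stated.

stool();
translate([288, 0, 0]) picture_frame();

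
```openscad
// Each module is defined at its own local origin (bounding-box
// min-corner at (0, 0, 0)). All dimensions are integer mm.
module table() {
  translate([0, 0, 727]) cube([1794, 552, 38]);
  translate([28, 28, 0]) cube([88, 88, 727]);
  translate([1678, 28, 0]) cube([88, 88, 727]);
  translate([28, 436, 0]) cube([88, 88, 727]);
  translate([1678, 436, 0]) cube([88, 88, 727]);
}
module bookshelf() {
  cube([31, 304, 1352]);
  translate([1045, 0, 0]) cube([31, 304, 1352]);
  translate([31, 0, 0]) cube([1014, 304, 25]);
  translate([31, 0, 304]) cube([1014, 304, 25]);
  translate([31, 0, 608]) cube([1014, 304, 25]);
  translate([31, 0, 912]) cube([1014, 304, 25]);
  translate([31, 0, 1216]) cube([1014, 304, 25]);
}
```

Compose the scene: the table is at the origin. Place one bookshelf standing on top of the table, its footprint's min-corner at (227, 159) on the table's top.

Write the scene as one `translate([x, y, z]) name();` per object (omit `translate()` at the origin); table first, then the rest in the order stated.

table();
translate([227, 159, 765]) bookshelf();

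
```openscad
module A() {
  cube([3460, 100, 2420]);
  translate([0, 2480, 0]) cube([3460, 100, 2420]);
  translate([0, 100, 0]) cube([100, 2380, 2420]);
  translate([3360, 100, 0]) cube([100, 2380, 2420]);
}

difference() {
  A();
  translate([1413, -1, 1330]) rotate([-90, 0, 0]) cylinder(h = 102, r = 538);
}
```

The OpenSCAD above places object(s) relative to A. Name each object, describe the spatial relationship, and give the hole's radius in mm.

A is a house frame. The house frame has a circular hole through its front wall. The hole's radius is 538 mm.

The subtracted cylinder has r = 538 mm.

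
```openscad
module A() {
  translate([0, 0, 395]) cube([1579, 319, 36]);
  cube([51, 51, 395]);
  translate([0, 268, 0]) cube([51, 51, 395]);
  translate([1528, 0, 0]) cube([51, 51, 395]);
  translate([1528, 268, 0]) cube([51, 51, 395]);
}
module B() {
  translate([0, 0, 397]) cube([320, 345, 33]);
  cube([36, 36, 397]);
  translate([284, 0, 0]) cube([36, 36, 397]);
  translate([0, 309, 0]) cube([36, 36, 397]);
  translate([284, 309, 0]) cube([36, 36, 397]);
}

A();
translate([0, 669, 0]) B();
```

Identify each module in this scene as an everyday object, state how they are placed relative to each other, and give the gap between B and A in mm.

A is a bench. B is a stool. The stool is on the floor beside the bench on its +y side. The gap between the stool and the bench is 350 mm.

The stool's nearest face is 350 mm from the bench's +y face.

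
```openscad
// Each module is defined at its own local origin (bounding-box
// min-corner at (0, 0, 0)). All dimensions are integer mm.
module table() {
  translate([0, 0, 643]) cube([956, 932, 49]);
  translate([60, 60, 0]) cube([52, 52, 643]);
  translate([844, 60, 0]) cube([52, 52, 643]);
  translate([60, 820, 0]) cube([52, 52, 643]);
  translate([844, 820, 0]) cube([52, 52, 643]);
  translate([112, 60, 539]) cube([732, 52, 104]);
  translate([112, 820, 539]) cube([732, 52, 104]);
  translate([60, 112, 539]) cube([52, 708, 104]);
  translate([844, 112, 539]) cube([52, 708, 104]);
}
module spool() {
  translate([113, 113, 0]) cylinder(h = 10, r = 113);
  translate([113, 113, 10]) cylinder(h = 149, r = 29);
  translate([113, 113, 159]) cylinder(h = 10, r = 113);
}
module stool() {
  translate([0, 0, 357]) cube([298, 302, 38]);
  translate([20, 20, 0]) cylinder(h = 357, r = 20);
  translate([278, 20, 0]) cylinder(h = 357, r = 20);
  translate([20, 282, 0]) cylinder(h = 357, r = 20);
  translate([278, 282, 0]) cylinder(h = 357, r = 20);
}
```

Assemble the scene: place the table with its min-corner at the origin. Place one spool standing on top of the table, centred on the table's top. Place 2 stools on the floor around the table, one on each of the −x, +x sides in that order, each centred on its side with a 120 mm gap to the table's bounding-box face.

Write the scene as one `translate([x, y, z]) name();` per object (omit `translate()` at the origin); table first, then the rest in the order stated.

table();
translate([365, 353, 692]) spool();
translate([-418, 315, 0]) stool();
translate([1076, 315, 0]) stool();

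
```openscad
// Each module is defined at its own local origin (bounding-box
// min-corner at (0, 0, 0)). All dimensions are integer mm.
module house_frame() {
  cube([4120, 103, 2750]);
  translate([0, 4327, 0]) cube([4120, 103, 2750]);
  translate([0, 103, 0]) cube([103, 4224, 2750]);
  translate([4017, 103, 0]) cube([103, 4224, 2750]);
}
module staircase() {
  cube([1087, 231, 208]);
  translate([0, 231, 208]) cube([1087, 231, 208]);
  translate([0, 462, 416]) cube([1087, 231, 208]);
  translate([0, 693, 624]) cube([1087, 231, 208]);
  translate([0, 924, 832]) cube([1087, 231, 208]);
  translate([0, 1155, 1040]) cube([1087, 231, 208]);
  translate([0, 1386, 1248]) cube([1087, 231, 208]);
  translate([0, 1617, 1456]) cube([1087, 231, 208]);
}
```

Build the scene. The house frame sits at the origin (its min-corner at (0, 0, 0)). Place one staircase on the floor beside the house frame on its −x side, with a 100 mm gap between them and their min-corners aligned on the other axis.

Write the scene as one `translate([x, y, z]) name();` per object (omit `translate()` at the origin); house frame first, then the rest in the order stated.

house_frame();
translate([-1187, 0, 0]) staircase();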